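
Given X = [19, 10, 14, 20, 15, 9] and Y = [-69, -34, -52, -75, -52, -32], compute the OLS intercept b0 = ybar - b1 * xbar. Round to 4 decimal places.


Compute b1 = -3.8818 from the OLS formula.
With xbar = 14.5000 and ybar = -52.3333, the intercept is:
b0 = -52.3333 - -3.8818 * 14.5000 = 3.9524.

3.9524


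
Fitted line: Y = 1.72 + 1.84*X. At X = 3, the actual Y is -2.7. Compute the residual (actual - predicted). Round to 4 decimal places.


Fitted value at X = 3 is yhat = 1.72 + 1.84*3 = 7.2400.
Residual = -2.7 - 7.2400 = -9.9400.

-9.9400


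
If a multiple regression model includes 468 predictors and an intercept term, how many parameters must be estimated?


Total coefficients = number of predictors + 1 (for the intercept).
= 468 + 1 = 469.

469


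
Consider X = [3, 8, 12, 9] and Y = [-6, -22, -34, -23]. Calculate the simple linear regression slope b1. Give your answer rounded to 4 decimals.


First compute the means: xbar = 8.0000, ybar = -21.2500.
Then S_xx = sum((xi - xbar)^2) = 42.0000.
S_xy = sum((xi - xbar)(yi - ybar)) = -129.0000.
b1 = S_xy / S_xx = -129.0000 / 42.0000 = -3.0714.

-3.0714


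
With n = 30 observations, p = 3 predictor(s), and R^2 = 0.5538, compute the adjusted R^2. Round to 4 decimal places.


Plug in: Adj R^2 = 1 - (1 - 0.5538) * 29/26.
= 1 - 0.4462 * 29/26
= 1 - 12.9398 / 26
= 1 - 0.4977 = 0.5023.

0.5023


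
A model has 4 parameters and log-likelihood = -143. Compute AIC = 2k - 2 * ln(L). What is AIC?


AIC = 2*4 - 2*(-143).
= 8 + 286 = 294.

294


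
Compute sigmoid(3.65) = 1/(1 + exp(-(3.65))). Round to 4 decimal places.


exp(-3.6500) = 0.0260.
1 + exp(-z) = 1.0260.
sigmoid = 1/1.0260 = 0.9747.

0.9747


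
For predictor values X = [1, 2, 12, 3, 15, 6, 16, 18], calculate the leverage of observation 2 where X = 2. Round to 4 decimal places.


n = 8, xbar = 9.1250.
SXX = sum((xi - xbar)^2) = 332.8750.
h = 1/8 + (2 - 9.1250)^2 / 332.8750 = 0.2775.

0.2775


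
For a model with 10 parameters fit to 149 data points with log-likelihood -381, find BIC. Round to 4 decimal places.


Compute k*ln(n) = 10*ln(149) = 10*5.003946 = 50.039460.
Then -2*loglik = 762.
BIC = 50.039460 + 762 = 812.039460, which rounds to 812.0395.

812.0395


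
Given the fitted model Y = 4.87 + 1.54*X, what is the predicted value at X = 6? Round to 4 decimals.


Plug X = 6 into Y = 4.87 + 1.54*X:
Y = 4.87 + 9.2400 = 14.1100.

14.1100


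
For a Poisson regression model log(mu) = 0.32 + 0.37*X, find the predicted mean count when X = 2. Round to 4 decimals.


eta = 0.32 + 0.37 * 2 = 1.0600.
mu = exp(1.0600) = 2.8864.

2.8864


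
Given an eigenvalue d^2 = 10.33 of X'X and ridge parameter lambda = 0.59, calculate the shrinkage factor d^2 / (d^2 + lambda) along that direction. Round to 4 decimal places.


Denominator = d^2 + lambda = 10.33 + 0.59 = 10.9200.
Shrinkage = 10.33 / 10.9200 = 0.9460.

0.9460


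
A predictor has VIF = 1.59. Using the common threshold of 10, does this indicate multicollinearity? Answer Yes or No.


Check: VIF = 1.59 vs threshold = 10.
Since 1.59 < 10, the answer is No.

No


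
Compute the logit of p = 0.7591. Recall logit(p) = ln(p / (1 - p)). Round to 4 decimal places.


Compute the odds: 0.7591/0.2409 = 3.1511.
Take the natural log: ln(3.1511) = 1.1478.

1.1478


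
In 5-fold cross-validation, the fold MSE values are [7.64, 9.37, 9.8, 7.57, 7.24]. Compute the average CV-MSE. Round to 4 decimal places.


Add all fold MSEs: 41.6200.
Divide by k = 5: 41.6200/5 = 8.3240.

8.3240


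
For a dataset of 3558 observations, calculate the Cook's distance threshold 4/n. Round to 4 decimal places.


The threshold is 4/n.
4/3558 = 0.0011.

0.0011


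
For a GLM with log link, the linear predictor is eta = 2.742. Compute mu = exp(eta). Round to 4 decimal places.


The inverse log link gives:
mu = exp(2.742) = 15.5180.

15.5180


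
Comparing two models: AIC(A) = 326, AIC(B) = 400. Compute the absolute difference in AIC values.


Absolute difference = |326 - 400| = 74.
The model with lower AIC (A) is preferred.

74


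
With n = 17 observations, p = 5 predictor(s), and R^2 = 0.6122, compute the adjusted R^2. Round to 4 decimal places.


Adjusted R^2 = 1 - (1 - R^2) * (n-1)/(n-p-1).
(1 - R^2) = 0.3878.
(n-1)/(n-p-1) = 16/11.
(1 - R^2) * (n-1) = 0.3878 * 16 = 6.2048.
Divide by (n-p-1): 6.2048 / 11 = 0.5641.
Adj R^2 = 1 - 0.5641 = 0.4359.

0.4359


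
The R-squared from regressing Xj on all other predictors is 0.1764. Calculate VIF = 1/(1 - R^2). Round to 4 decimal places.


VIF = 1 / (1 - 0.1764).
= 1 / 0.8236 = 1.2142.

1.2142


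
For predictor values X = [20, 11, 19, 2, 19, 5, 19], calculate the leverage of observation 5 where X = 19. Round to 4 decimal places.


Mean of X: xbar = 13.5714.
SXX = 343.7143.
For X = 19: h = 1/7 + (19 - 13.5714)^2/343.7143 = 0.2286.

0.2286


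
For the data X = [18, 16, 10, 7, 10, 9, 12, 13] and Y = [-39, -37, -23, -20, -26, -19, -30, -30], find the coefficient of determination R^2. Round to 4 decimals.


Fit the OLS line: b0 = -4.8445, b1 = -1.9499.
SSres = 23.2622.
SStot = 384.0000.
R^2 = 1 - 23.2622/384.0000 = 0.9394.

0.9394


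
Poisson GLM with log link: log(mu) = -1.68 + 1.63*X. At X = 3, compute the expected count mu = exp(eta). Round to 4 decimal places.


Compute eta = -1.68 + 1.63 * 3 = 3.2100.
Apply inverse link: mu = e^3.2100 = 24.7791.

24.7791


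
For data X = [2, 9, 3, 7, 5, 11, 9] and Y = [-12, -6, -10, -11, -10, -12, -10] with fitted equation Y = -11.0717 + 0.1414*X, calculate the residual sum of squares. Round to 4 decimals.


For each point, residual = actual - predicted.
Residuals: [-1.2111, 3.7991, 0.6475, -0.9181, 0.3647, -2.4837, -0.2009].
Sum of squared residuals = 23.5042.

23.5042


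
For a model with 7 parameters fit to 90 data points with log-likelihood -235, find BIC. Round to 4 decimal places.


ln(90) = 4.499810.
k * ln(n) = 7 * 4.499810 = 31.498670.
-2L = 470.
BIC = 31.498670 + 470 = 501.498670, which rounds to 501.4987.

501.4987


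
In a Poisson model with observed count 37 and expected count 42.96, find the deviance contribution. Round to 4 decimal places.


y/mu = 37/42.96 = 0.861266 (approx.), and ln(37/42.96) = -0.149352.
y * ln(y/mu) = 37 * -0.149352 = -5.526024.
y - mu = -5.96.
D = 2 * (-5.526024 - -5.96) = 0.867952, which rounds to 0.8680.

0.8680


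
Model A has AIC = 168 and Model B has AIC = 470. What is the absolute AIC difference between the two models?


Absolute difference = |168 - 470| = 302.
The model with lower AIC (A) is preferred.

302


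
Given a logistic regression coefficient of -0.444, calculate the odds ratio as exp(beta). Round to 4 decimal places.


Odds ratio = exp(beta) = exp(-0.444).
= 0.6415.

0.6415


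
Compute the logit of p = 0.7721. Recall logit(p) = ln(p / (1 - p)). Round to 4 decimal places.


1 - p = 0.2279.
p/(1-p) = 3.3879.
logit = ln(3.3879) = 1.2202.

1.2202


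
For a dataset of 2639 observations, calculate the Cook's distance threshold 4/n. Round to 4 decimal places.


The threshold is 4/n.
4/2639 = 0.0015.

0.0015


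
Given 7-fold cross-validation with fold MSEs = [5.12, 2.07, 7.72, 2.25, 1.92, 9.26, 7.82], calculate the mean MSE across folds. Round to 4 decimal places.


Add all fold MSEs: 36.1600.
Divide by k = 7: 36.1600/7 = 5.1657.

5.1657


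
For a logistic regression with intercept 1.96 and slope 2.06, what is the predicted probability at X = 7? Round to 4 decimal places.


z = 1.96 + 2.06 * 7 = 16.3800.
Sigmoid: P = 1 / (1 + exp(-16.3800)) = 1.0000.

1.0000


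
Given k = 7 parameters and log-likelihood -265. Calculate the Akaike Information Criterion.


Compute:
2k = 2*7 = 14.
-2*loglik = -2*(-265) = 530.
AIC = 14 + 530 = 544.

544


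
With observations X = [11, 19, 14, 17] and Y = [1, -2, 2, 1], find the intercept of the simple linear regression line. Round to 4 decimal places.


First find the slope: b1 = -0.3401.
Means: xbar = 15.2500, ybar = 0.5000.
b0 = ybar - b1 * xbar = 0.5000 - -0.3401 * 15.2500 = 5.6871.

5.6871


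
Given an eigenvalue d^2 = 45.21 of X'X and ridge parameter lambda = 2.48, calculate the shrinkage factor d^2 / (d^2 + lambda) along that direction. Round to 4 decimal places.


Compute the denominator: 45.21 + 2.48 = 47.6900.
Shrinkage factor = 45.21 / 47.6900 = 0.9480.

0.9480


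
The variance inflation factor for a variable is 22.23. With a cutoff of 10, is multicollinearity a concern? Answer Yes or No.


The threshold is 10.
VIF = 22.23 is >= 10.
Multicollinearity indication: Yes.

Yes


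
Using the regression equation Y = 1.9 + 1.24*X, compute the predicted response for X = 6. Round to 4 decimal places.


Predicted value:
Y = 1.9 + (1.24)(6) = 1.9 + 7.4400 = 9.3400.

9.3400


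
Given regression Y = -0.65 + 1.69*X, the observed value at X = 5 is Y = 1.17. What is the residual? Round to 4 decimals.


Fitted value at X = 5 is yhat = -0.65 + 1.69*5 = 7.8000.
Residual = 1.17 - 7.8000 = -6.6300.

-6.6300


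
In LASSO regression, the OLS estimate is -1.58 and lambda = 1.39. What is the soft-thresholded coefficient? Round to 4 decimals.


Absolute value: |-1.58| = 1.58.
Compare to lambda = 1.39.
Since |beta| > lambda, coefficient = sign(beta)*(|beta| - lambda) = -0.1900.

-0.1900


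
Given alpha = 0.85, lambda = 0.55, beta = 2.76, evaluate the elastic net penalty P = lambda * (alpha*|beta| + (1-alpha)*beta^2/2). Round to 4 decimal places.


L1 component = 0.85 * |2.76| = 2.3460.
L2 component = 0.15 * 2.76^2 / 2 = 0.5713.
Penalty = 0.55 * (2.3460 + 0.5713) = 0.55 * 2.9173 = 1.6045.

1.6045


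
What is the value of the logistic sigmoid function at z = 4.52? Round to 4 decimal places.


First, exp(-4.5200) = 0.0109.
Then sigma(z) = 1/(1 + 0.0109) = 0.9892.

0.9892


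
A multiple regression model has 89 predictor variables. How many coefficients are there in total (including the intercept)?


Including the intercept, the model has 89 predictor coefficients + 1 intercept.
Total = 90.

90


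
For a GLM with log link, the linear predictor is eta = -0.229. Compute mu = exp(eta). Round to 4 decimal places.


The inverse log link gives:
mu = exp(-0.229) = 0.7953.

0.7953


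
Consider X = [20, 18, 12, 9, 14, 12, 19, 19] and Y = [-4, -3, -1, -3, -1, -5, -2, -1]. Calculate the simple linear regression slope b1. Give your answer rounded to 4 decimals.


First compute the means: xbar = 15.3750, ybar = -2.5000.
Then S_xx = sum((xi - xbar)^2) = 119.8750.
S_xy = sum((xi - xbar)(yi - ybar)) = 3.5000.
b1 = S_xy / S_xx = 3.5000 / 119.8750 = 0.0292.

0.0292


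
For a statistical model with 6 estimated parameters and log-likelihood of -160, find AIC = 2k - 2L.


AIC = 2k - 2*loglik = 2(6) - 2(-160).
= 12 + 320 = 332.

332


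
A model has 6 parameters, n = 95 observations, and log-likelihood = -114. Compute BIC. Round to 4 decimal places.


ln(95) = 4.553877.
k * ln(n) = 6 * 4.553877 = 27.323262.
-2L = 228.
BIC = 27.323262 + 228 = 255.323262, which rounds to 255.3233.

255.3233


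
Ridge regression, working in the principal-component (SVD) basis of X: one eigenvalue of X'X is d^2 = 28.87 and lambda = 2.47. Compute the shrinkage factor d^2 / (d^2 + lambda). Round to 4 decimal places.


Denominator = d^2 + lambda = 28.87 + 2.47 = 31.3400.
Shrinkage = 28.87 / 31.3400 = 0.9212.

0.9212


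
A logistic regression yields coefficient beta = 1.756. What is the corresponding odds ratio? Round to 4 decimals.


Odds ratio = exp(beta) = exp(1.756).
= 5.7892.

5.7892


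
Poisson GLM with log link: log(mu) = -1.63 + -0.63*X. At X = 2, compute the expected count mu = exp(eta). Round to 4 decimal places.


eta = -1.63 + -0.63 * 2 = -2.8900.
mu = exp(-2.8900) = 0.0556.

0.0556


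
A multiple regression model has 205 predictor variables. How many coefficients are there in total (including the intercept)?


Including the intercept, the model has 205 predictor coefficients + 1 intercept.
Total = 206.

206


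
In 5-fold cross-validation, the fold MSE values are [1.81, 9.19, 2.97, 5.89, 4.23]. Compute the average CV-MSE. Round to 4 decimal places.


Add all fold MSEs: 24.0900.
Divide by k = 5: 24.0900/5 = 4.8180.

4.8180


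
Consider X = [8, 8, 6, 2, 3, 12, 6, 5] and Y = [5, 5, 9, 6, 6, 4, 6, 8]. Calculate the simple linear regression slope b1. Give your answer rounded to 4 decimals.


Calculate xbar = 6.2500, ybar = 6.1250.
S_xx = 69.5000, S_xy = -18.2500.
Using b1 = S_xy / S_xx = -18.2500 / 69.5000, we get b1 = -0.2626.

-0.2626


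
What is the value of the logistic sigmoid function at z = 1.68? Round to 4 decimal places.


Compute exp(-1.6800) = 0.1864.
Sigmoid = 1 / (1 + 0.1864) = 1 / 1.1864 = 0.8429.

0.8429


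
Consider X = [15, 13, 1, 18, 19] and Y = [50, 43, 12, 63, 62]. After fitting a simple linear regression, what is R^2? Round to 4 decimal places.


The fitted line is Y = 8.2586 + 2.8592*X.
SSres = 19.0603, SStot = 1726.0000.
R^2 = 1 - SSres/SStot = 0.9890.

0.9890


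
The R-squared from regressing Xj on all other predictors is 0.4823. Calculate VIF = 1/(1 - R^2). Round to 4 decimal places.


Using VIF = 1/(1 - R^2_j):
1 - 0.4823 = 0.5177.
VIF = 1.9316.

1.9316


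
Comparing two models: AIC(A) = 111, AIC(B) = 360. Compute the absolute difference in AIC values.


|AIC_A - AIC_B| = |111 - 360| = 249.
Model A is preferred (lower AIC).

249


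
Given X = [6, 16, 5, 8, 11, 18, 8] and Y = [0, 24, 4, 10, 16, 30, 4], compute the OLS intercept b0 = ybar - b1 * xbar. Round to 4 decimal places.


First find the slope: b1 = 2.1874.
Means: xbar = 10.2857, ybar = 12.5714.
b0 = ybar - b1 * xbar = 12.5714 - 2.1874 * 10.2857 = -9.9273.

-9.9273


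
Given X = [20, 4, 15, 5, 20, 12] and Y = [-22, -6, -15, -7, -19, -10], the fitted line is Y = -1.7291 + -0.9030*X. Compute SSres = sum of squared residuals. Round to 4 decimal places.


Predicted values from Y = -1.7291 + -0.9030*X.
Residuals: [-2.2109, -0.6589, 0.2741, -0.7559, 0.7891, 2.5651].
SSres = 13.1712.

13.1712


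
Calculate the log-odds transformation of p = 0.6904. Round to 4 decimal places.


Compute the odds: 0.6904/0.3096 = 2.2300.
Take the natural log: ln(2.2300) = 0.8020.

0.8020


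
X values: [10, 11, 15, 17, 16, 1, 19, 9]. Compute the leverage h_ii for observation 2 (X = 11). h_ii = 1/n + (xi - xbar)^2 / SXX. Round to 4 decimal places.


Mean of X: xbar = 12.2500.
SXX = 233.5000.
For X = 11: h = 1/8 + (11 - 12.2500)^2/233.5000 = 0.1317.

0.1317


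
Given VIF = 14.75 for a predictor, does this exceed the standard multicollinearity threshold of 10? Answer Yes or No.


The threshold is 10.
VIF = 14.75 is >= 10.
Multicollinearity indication: Yes.

Yes


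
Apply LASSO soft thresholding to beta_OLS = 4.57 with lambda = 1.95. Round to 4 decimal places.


Check: |4.57| = 4.57 vs lambda = 1.95.
Since |beta| > lambda, coefficient = sign(beta)*(|beta| - lambda) = 2.6200.
Soft-thresholded coefficient = 2.6200.

2.6200


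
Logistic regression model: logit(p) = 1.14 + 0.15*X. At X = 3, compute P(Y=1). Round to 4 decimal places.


Compute z = 1.14 + (0.15)(3) = 1.5900.
exp(-z) = 0.2039.
P = 1/(1 + 0.2039) = 0.8306.

0.8306


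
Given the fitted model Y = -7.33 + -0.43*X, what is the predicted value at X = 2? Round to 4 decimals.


Plug X = 2 into Y = -7.33 + -0.43*X:
Y = -7.33 + -0.8600 = -8.1900.

-8.1900


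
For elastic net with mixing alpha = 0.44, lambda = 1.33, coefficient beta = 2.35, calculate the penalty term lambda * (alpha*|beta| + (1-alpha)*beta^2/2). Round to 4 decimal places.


L1 component = 0.44 * |2.35| = 1.0340.
L2 component = 0.56 * 2.35^2 / 2 = 1.5463.
Penalty = 1.33 * (1.0340 + 1.5463) = 1.33 * 2.5803 = 3.4318.

3.4318


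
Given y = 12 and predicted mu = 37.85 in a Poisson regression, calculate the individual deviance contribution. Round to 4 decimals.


y/mu = 12/37.85 = 0.317041 (approx.), and ln(12/37.85) = -1.148724.
y * ln(y/mu) = 12 * -1.148724 = -13.784688.
y - mu = -25.85.
D = 2 * (-13.784688 - -25.85) = 24.130624, which rounds to 24.1306.

24.1306


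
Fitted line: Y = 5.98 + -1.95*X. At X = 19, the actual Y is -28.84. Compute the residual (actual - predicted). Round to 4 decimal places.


Predicted = 5.98 + -1.95 * 19 = -31.0700.
Residual = -28.84 - -31.0700 = 2.2300.

2.2300


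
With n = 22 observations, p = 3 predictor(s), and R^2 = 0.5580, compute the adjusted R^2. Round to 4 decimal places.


Adjusted R^2 = 1 - (1 - R^2) * (n-1)/(n-p-1).
(1 - R^2) = 0.4420.
(n-1)/(n-p-1) = 21/18.
(1 - R^2) * (n-1) = 0.4420 * 21 = 9.2820.
Divide by (n-p-1): 9.2820 / 18 = 0.5157.
Adj R^2 = 1 - 0.5157 = 0.4843.

0.4843


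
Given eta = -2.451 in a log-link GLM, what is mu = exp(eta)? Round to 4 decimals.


Apply the inverse link:
mu = e^-2.451 = 0.0862.

0.0862


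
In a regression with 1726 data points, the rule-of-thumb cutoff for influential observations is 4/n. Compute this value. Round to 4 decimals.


The threshold is 4/n.
4/1726 = 0.0023.

0.0023


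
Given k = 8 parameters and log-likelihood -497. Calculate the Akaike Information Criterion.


Compute:
2k = 2*8 = 16.
-2*loglik = -2*(-497) = 994.
AIC = 16 + 994 = 1010.

1010


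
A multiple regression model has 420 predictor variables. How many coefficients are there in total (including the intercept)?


Total coefficients = number of predictors + 1 (for the intercept).
= 420 + 1 = 421.

421


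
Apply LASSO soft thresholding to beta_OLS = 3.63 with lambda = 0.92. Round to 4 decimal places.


Check: |3.63| = 3.63 vs lambda = 0.92.
Since |beta| > lambda, coefficient = sign(beta)*(|beta| - lambda) = 2.7100.
Soft-thresholded coefficient = 2.7100.

2.7100


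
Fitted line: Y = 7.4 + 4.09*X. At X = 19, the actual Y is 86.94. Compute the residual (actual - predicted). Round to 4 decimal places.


Compute yhat = 7.4 + (4.09)(19) = 85.1100.
Residual = actual - predicted = 86.94 - 85.1100 = 1.8300.

1.8300


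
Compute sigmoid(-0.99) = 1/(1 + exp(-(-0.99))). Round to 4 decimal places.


Compute exp(0.9900) = 2.6912.
Sigmoid = 1 / (1 + 2.6912) = 1 / 3.6912 = 0.2709.

0.2709


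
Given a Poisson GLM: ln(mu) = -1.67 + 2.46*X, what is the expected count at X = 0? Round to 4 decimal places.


Compute eta = -1.67 + 2.46 * 0 = -1.6700.
Apply inverse link: mu = e^-1.6700 = 0.1882.

0.1882


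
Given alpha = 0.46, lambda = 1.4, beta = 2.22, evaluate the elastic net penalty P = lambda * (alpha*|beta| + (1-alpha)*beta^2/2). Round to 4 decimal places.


L1 component = 0.46 * |2.22| = 1.0212.
L2 component = 0.54 * 2.22^2 / 2 = 1.3307.
Penalty = 1.4 * (1.0212 + 1.3307) = 1.4 * 2.3519 = 3.2926.

3.2926


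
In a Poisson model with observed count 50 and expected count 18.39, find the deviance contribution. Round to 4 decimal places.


First: ln(50/18.39) = 1.000216.
Then: 50 * 1.000216 = 50.010800.
y - mu = 50 - 18.39 = 31.61.
D = 2(50.010800 - 31.61) = 36.801600, which rounds to 36.8016.

36.8016


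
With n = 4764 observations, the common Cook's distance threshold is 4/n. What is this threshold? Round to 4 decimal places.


Cook's distance cutoff = 4/n = 4/4764.
= 0.0008.

0.0008


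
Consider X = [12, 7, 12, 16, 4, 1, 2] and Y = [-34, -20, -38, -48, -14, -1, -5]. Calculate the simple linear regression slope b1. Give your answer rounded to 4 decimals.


First compute the means: xbar = 7.7143, ybar = -22.8571.
Then S_xx = sum((xi - xbar)^2) = 197.4286.
S_xy = sum((xi - xbar)(yi - ybar)) = -604.7143.
b1 = S_xy / S_xx = -604.7143 / 197.4286 = -3.0630.

-3.0630


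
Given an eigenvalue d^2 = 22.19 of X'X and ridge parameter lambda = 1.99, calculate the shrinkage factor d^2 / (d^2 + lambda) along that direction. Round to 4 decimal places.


Denominator = d^2 + lambda = 22.19 + 1.99 = 24.1800.
Shrinkage = 22.19 / 24.1800 = 0.9177.

0.9177


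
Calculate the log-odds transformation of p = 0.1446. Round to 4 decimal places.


Compute the odds: 0.1446/0.8554 = 0.1690.
Take the natural log: ln(0.1690) = -1.7776.

-1.7776


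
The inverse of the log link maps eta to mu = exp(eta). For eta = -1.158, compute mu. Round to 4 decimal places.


Apply the inverse link:
mu = e^-1.158 = 0.3141.

0.3141


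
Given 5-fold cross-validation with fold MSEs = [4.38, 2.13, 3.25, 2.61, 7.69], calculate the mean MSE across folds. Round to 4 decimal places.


Total MSE across folds = 20.0600.
CV-MSE = 20.0600/5 = 4.0120.

4.0120


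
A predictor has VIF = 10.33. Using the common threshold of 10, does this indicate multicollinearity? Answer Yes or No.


Compare VIF = 10.33 to the threshold of 10.
10.33 >= 10, so the answer is Yes.

Yes


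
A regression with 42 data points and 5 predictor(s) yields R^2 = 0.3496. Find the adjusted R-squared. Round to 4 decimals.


Plug in: Adj R^2 = 1 - (1 - 0.3496) * 41/36.
= 1 - 0.6504 * 41/36
= 1 - 26.6664 / 36
= 1 - 0.7407 = 0.2593.

0.2593


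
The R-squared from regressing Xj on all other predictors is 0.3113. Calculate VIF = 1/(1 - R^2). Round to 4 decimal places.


Denominator: 1 - 0.3113 = 0.6887.
VIF = 1 / 0.6887 = 1.4520.

1.4520


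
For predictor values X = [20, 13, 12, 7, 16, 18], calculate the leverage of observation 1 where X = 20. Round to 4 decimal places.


n = 6, xbar = 14.3333.
SXX = sum((xi - xbar)^2) = 109.3333.
h = 1/6 + (20 - 14.3333)^2 / 109.3333 = 0.4604.

0.4604


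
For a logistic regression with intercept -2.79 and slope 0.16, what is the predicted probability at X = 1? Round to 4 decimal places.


Compute z = -2.79 + (0.16)(1) = -2.6300.
exp(-z) = 13.8738.
P = 1/(1 + 13.8738) = 0.0672.

0.0672


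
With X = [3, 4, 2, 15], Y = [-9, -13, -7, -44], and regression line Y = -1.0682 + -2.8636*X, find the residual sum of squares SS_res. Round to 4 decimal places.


For each point, residual = actual - predicted.
Residuals: [0.6590, -0.4774, -0.2046, 0.0222].
Sum of squared residuals = 0.7045.

0.7045


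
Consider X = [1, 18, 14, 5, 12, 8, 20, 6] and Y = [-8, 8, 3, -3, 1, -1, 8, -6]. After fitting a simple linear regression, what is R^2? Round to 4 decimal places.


The fitted line is Y = -8.9545 + 0.8766*X.
SSres = 10.8117, SStot = 247.5000.
R^2 = 1 - SSres/SStot = 0.9563.

0.9563


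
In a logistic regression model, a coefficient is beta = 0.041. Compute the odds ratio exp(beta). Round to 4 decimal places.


Odds ratio = exp(beta) = exp(0.041).
= 1.0419.

1.0419


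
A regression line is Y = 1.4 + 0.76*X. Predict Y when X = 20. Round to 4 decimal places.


Substitute X = 20 into the equation:
Y = 1.4 + 0.76 * 20 = 1.4 + 15.2000 = 16.6000.

16.6000


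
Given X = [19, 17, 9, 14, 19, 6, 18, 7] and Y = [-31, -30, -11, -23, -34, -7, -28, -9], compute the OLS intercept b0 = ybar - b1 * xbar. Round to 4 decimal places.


The slope is b1 = -1.9723.
Sample means are xbar = 13.6250 and ybar = -21.6250.
Intercept: b0 = -21.6250 - (-1.9723)(13.6250) = 5.2472.

5.2472


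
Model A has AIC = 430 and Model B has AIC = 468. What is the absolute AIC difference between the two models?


Compute |430 - 468| = 38.
Model A has the smaller AIC.

38


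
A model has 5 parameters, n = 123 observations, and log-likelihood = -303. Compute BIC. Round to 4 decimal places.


Compute k*ln(n) = 5*ln(123) = 5*4.812184 = 24.060920.
Then -2*loglik = 606.
BIC = 24.060920 + 606 = 630.060920, which rounds to 630.0609.

630.0609


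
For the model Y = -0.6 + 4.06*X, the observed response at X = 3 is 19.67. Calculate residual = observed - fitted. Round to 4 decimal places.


Compute yhat = -0.6 + (4.06)(3) = 11.5800.
Residual = actual - predicted = 19.67 - 11.5800 = 8.0900.

8.0900


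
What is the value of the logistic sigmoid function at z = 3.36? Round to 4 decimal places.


Compute exp(-3.3600) = 0.0347.
Sigmoid = 1 / (1 + 0.0347) = 1 / 1.0347 = 0.9664.

0.9664


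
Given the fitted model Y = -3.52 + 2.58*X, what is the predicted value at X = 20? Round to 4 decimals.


Predicted value:
Y = -3.52 + (2.58)(20) = -3.52 + 51.6000 = 48.0800.

48.0800


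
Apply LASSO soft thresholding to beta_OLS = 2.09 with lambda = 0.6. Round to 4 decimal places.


Check: |2.09| = 2.09 vs lambda = 0.6.
Since |beta| > lambda, coefficient = sign(beta)*(|beta| - lambda) = 1.4900.
Soft-thresholded coefficient = 1.4900.

1.4900


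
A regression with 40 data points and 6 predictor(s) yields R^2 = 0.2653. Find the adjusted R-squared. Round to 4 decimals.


Adjusted R^2 = 1 - (1 - R^2) * (n-1)/(n-p-1).
(1 - R^2) = 0.7347.
(n-1)/(n-p-1) = 39/33.
(1 - R^2) * (n-1) = 0.7347 * 39 = 28.6533.
Divide by (n-p-1): 28.6533 / 33 = 0.8683.
Adj R^2 = 1 - 0.8683 = 0.1317.

0.1317


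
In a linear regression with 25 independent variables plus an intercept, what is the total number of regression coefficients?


Including the intercept, the model has 25 predictor coefficients + 1 intercept.
Total = 26.

26


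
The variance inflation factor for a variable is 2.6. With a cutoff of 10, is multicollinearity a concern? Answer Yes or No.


Compare VIF = 2.6 to the threshold of 10.
2.6 < 10, so the answer is No.

No


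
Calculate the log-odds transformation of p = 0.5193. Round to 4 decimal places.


Compute the odds: 0.5193/0.4807 = 1.0803.
Take the natural log: ln(1.0803) = 0.0772.

0.0772


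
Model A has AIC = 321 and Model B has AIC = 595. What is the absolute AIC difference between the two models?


|AIC_A - AIC_B| = |321 - 595| = 274.
Model A is preferred (lower AIC).

274


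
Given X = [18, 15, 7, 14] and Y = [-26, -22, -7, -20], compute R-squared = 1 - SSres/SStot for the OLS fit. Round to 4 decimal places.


After computing the OLS fit (b0=5.0308, b1=-1.7615):
SSres = 1.0538, SStot = 202.7500.
R^2 = 1 - 1.0538/202.7500 = 0.9948.

0.9948


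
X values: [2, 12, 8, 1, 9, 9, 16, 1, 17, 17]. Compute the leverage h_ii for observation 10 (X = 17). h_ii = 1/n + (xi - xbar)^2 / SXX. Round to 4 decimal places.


n = 10, xbar = 9.2000.
SXX = sum((xi - xbar)^2) = 363.6000.
h = 1/10 + (17 - 9.2000)^2 / 363.6000 = 0.2673.

0.2673


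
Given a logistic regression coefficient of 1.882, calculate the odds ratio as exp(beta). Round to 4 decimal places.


Odds ratio = exp(beta) = exp(1.882).
= 6.5666.

6.5666


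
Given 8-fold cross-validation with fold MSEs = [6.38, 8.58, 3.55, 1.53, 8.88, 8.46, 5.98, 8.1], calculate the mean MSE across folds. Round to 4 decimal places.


Total MSE across folds = 51.4600.
CV-MSE = 51.4600/8 = 6.4325.

6.4325


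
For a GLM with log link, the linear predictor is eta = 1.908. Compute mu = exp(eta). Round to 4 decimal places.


The inverse log link gives:
mu = exp(1.908) = 6.7396.

6.7396


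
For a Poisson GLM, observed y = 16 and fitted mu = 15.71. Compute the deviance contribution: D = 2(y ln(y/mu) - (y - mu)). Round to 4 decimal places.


Compute y*ln(y/mu) = 16*ln(16/15.71) = 16*0.018291 = 0.292656.
y - mu = 0.29.
D = 2*(0.292656 - (0.29)) = 0.005312, which rounds to 0.0053.

0.0053


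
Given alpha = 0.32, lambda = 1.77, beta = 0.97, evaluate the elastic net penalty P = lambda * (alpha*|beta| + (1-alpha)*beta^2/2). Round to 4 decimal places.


Compute:
L1 = 0.32 * 0.97 = 0.3104.
L2 = 0.68 * 0.97^2 / 2 = 0.3199.
Penalty = 1.77 * (0.3104 + 0.3199) = 1.1156.

1.1156


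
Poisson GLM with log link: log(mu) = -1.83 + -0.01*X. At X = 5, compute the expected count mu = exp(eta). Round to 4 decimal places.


Compute eta = -1.83 + -0.01 * 5 = -1.8800.
Apply inverse link: mu = e^-1.8800 = 0.1526.

0.1526


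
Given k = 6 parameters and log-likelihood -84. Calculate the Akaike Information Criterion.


Compute:
2k = 2*6 = 12.
-2*loglik = -2*(-84) = 168.
AIC = 12 + 168 = 180.

180


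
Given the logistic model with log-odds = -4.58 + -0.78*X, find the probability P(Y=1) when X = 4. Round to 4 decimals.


Compute z = -4.58 + (-0.78)(4) = -7.7000.
exp(-z) = 2208.3480.
P = 1/(1 + 2208.3480) = 0.0005.

0.0005


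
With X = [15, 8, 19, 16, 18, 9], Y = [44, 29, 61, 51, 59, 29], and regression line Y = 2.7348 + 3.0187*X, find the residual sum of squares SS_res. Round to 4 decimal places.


For each point, residual = actual - predicted.
Residuals: [-4.0153, 2.1156, 0.9099, -0.0340, 1.9286, -0.9031].
Sum of squared residuals = 25.9626.

25.9626


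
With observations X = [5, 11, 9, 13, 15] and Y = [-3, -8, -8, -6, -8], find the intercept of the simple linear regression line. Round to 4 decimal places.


Compute b1 = -0.3919 from the OLS formula.
With xbar = 10.6000 and ybar = -6.6000, the intercept is:
b0 = -6.6000 - -0.3919 * 10.6000 = -2.4459.

-2.4459


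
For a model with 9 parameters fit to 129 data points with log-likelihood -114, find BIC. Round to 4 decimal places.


k * ln(n) = 9 * ln(129) = 9 * 4.859812 = 43.738308.
-2 * loglik = -2 * (-114) = 228.
BIC = 43.738308 + 228 = 271.738308, which rounds to 271.7383.

271.7383


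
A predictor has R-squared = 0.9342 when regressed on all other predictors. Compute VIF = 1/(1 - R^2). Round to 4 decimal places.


VIF = 1 / (1 - 0.9342).
= 1 / 0.0658 = 15.1976.

15.1976


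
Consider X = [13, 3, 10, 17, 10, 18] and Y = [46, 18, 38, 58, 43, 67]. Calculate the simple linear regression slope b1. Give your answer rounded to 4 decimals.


Calculate xbar = 11.8333, ybar = 45.0000.
S_xx = 150.8333, S_xy = 459.0000.
Using b1 = S_xy / S_xx = 459.0000 / 150.8333, we get b1 = 3.0431.

3.0431


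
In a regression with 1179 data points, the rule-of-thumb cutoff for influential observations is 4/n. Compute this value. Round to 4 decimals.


Using the rule of thumb:
Threshold = 4 / 1179 = 0.0034.

0.0034


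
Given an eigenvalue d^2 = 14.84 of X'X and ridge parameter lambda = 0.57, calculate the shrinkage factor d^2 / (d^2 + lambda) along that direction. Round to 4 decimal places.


Denominator = d^2 + lambda = 14.84 + 0.57 = 15.4100.
Shrinkage = 14.84 / 15.4100 = 0.9630.

0.9630


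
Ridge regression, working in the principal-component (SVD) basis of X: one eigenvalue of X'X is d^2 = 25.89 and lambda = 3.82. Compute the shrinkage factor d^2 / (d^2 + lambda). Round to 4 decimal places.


Denominator = d^2 + lambda = 25.89 + 3.82 = 29.7100.
Shrinkage = 25.89 / 29.7100 = 0.8714.

0.8714


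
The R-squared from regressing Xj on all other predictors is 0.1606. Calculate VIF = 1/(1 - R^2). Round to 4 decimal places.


Denominator: 1 - 0.1606 = 0.8394.
VIF = 1 / 0.8394 = 1.1913.

1.1913


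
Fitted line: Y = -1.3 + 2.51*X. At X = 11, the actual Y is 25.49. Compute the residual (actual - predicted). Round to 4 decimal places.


Compute yhat = -1.3 + (2.51)(11) = 26.3100.
Residual = actual - predicted = 25.49 - 26.3100 = -0.8200.

-0.8200


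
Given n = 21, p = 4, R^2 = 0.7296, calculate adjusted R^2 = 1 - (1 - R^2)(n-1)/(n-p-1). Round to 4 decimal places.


Using the formula:
(1 - 0.7296) = 0.2704.
Multiply by 20/16: 0.2704 * 20 = 5.4080, then 5.4080 / 16 = 0.3380.
Adj R^2 = 1 - 0.3380 = 0.6620.

0.6620


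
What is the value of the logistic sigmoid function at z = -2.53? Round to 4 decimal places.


Compute exp(2.5300) = 12.5535.
Sigmoid = 1 / (1 + 12.5535) = 1 / 13.5535 = 0.0738.

0.0738


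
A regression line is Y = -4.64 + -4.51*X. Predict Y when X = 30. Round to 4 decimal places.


Plug X = 30 into Y = -4.64 + -4.51*X:
Y = -4.64 + -135.3000 = -139.9400.

-139.9400


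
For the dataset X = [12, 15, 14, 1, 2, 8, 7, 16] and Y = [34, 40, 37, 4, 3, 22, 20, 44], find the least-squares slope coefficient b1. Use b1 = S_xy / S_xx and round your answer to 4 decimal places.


Calculate xbar = 9.3750, ybar = 25.5000.
S_xx = 235.8750, S_xy = 643.5000.
Using b1 = S_xy / S_xx = 643.5000 / 235.8750, we get b1 = 2.7281.

2.7281


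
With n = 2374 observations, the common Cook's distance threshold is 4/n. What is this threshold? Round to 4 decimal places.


Cook's distance cutoff = 4/n = 4/2374.
= 0.0017.

0.0017


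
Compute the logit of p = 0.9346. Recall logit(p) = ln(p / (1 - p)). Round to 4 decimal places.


Compute the odds: 0.9346/0.0654 = 14.2905.
Take the natural log: ln(14.2905) = 2.6596.

2.6596


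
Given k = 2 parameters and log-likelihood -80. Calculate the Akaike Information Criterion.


AIC = 2*2 - 2*(-80).
= 4 + 160 = 164.

164


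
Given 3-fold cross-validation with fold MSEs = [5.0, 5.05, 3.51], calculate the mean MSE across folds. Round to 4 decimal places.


Sum of fold MSEs = 13.5600.
Average = 13.5600 / 3 = 4.5200.

4.5200


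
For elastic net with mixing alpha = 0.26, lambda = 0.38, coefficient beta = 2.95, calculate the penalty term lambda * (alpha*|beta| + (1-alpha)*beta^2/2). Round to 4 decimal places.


alpha * |beta| = 0.26 * 2.95 = 0.7670.
(1-alpha) * beta^2/2 = 0.74 * 8.7025/2 = 3.2199.
Total = 0.38 * (0.7670 + 3.2199) = 1.5150.

1.5150


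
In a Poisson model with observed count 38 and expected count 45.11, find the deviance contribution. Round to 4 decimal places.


First: ln(38/45.11) = -0.171518.
Then: 38 * -0.171518 = -6.517684.
y - mu = 38 - 45.11 = -7.11.
D = 2(-6.517684 - -7.11) = 1.184632, which rounds to 1.1846.

1.1846


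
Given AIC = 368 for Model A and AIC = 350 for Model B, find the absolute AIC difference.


Absolute difference = |368 - 350| = 18.
The model with lower AIC (B) is preferred.

18


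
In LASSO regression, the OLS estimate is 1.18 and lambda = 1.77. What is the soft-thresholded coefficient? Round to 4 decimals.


Absolute value: |1.18| = 1.18.
Compare to lambda = 1.77.
Since |beta| <= lambda, the coefficient is set to 0.

0.0000


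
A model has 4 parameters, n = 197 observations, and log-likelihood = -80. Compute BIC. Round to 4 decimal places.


Compute k*ln(n) = 4*ln(197) = 4*5.283204 = 21.132816.
Then -2*loglik = 160.
BIC = 21.132816 + 160 = 181.132816, which rounds to 181.1328.

181.1328


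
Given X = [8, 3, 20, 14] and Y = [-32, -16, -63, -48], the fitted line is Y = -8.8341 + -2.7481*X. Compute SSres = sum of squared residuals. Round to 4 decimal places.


Predicted values from Y = -8.8341 + -2.7481*X.
Residuals: [-1.1811, 1.0784, 0.7961, -0.6925].
SSres = 3.6713.

3.6713


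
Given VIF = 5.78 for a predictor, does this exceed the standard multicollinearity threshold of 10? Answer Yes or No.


Compare VIF = 5.78 to the threshold of 10.
5.78 < 10, so the answer is No.

No


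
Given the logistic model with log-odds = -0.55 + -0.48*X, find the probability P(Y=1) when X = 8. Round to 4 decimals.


Compute z = -0.55 + (-0.48)(8) = -4.3900.
exp(-z) = 80.6404.
P = 1/(1 + 80.6404) = 0.0122.

0.0122


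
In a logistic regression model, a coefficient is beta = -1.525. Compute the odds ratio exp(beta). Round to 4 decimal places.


The odds ratio is computed as:
OR = e^(-1.525) = 0.2176.

0.2176


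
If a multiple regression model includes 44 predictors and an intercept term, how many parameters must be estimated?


Total coefficients = number of predictors + 1 (for the intercept).
= 44 + 1 = 45.

45


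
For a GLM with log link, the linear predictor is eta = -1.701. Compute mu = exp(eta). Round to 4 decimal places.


Apply the inverse link:
mu = e^-1.701 = 0.1825.

0.1825


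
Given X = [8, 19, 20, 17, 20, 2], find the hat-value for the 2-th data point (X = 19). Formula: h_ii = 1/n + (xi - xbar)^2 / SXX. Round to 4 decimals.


Mean of X: xbar = 14.3333.
SXX = 285.3333.
For X = 19: h = 1/6 + (19 - 14.3333)^2/285.3333 = 0.2430.

0.2430


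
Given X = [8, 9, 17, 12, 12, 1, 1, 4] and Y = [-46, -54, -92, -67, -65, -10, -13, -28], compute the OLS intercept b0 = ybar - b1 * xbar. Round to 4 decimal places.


The slope is b1 = -4.9868.
Sample means are xbar = 8.0000 and ybar = -46.8750.
Intercept: b0 = -46.8750 - (-4.9868)(8.0000) = -6.9803.

-6.9803


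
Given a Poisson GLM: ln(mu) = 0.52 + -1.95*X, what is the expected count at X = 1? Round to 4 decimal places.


eta = 0.52 + -1.95 * 1 = -1.4300.
mu = exp(-1.4300) = 0.2393.

0.2393


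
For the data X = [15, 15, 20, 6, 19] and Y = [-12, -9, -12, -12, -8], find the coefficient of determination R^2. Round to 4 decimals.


The fitted line is Y = -12.5672 + 0.1311*X.
SSres = 13.1016, SStot = 15.2000.
R^2 = 1 - SSres/SStot = 0.1381.

0.1381


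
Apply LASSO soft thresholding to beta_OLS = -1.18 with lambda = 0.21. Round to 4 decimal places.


Absolute value: |-1.18| = 1.18.
Compare to lambda = 0.21.
Since |beta| > lambda, coefficient = sign(beta)*(|beta| - lambda) = -0.9700.

-0.9700


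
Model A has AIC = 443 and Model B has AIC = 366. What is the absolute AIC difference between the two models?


|AIC_A - AIC_B| = |443 - 366| = 77.
Model B is preferred (lower AIC).

77


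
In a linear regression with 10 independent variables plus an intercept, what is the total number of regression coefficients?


Each predictor gets one coefficient, plus one intercept.
Total parameters = 10 + 1 = 11.

11


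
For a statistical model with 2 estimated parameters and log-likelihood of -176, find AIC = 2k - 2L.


AIC = 2*2 - 2*(-176).
= 4 + 352 = 356.

356


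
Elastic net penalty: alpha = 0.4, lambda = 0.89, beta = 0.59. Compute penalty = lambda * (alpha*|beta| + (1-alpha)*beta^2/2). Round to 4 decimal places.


alpha * |beta| = 0.4 * 0.59 = 0.2360.
(1-alpha) * beta^2/2 = 0.6 * 0.3481/2 = 0.1044.
Total = 0.89 * (0.2360 + 0.1044) = 0.3030.

0.3030


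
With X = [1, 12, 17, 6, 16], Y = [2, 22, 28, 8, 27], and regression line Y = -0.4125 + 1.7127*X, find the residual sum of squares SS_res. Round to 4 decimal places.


Compute predicted values, then residuals = yi - yhat_i.
Residuals: [0.6998, 1.8601, -0.7034, -1.8637, 0.0093].
SSres = sum(residual^2) = 7.9179.

7.9179


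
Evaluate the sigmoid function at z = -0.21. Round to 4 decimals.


exp(0.2100) = 1.2337.
1 + exp(-z) = 2.2337.
sigmoid = 1/2.2337 = 0.4477.

0.4477


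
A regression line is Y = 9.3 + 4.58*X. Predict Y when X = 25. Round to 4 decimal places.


Substitute X = 25 into the equation:
Y = 9.3 + 4.58 * 25 = 9.3 + 114.5000 = 123.8000.

123.8000


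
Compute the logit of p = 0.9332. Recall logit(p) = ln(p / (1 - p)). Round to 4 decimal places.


The odds are p/(1-p) = 0.9332 / 0.0668 = 13.9701.
logit(p) = ln(13.9701) = 2.6369.

2.6369


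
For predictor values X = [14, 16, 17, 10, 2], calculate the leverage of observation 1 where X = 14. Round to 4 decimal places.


n = 5, xbar = 11.8000.
SXX = sum((xi - xbar)^2) = 148.8000.
h = 1/5 + (14 - 11.8000)^2 / 148.8000 = 0.2325.

0.2325


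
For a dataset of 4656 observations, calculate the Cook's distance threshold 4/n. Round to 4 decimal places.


The threshold is 4/n.
4/4656 = 0.0009.

0.0009


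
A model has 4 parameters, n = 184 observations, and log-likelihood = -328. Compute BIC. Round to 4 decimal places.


k * ln(n) = 4 * ln(184) = 4 * 5.214936 = 20.859744.
-2 * loglik = -2 * (-328) = 656.
BIC = 20.859744 + 656 = 676.859744, which rounds to 676.8597.

676.8597


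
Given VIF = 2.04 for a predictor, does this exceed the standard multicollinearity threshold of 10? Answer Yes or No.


Check: VIF = 2.04 vs threshold = 10.
Since 2.04 < 10, the answer is No.

No


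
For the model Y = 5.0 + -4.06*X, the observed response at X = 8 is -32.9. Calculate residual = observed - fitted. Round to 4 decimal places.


Fitted value at X = 8 is yhat = 5.0 + -4.06*8 = -27.4800.
Residual = -32.9 - -27.4800 = -5.4200.

-5.4200


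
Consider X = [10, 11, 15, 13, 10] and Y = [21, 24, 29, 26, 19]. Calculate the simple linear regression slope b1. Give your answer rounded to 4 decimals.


Calculate xbar = 11.8000, ybar = 23.8000.
S_xx = 18.8000, S_xy = 32.8000.
Using b1 = S_xy / S_xx = 32.8000 / 18.8000, we get b1 = 1.7447.

1.7447
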